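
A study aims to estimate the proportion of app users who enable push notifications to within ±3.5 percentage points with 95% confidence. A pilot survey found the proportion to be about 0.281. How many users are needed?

For a proportion with margin E = 0.035 at 95% confidence, z = 1.960.
n = p̂(1−p̂)(z/E)² = 0.281 × 0.719 × (1.960/0.035)² = 633.59
Round up: n = 634.

634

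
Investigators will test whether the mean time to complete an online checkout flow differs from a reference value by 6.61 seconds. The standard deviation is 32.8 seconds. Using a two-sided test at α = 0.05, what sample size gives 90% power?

For a one-sample z-test, n = ((z_{α/2} + z_β)·σ/δ)².
z_{α/2} = 1.960 (two-sided α = 0.05); z_β = 1.282 (power 90% → β = 0.1).
n = (3.242 × 32.8 / 6.61)² = 258.80
Round up: n = 259.

259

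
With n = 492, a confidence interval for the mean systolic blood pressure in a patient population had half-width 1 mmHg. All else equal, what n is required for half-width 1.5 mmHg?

Margin of error scales as 1/√n, so n₂ = n₁·(E₁/E₂)².
n₂ = 492 × (1/1.5)² = 492 × 0.4444 = 218.64
Round up: n₂ = 219.

219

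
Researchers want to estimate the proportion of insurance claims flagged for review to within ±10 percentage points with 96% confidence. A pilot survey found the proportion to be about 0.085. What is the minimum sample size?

For a proportion with margin E = 0.1 at 96% confidence, z = 2.054.
n = p̂(1−p̂)(z/E)² = 0.085 × 0.915 × (2.054/0.1)² = 32.81
Round up: n = 33.

n = 33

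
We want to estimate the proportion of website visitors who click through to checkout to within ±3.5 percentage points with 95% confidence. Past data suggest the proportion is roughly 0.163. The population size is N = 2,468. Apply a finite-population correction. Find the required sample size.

For a proportion with margin E = 0.035 at 95% confidence, z = 1.960.
n = p̂(1−p̂)(z/E)² = 0.163 × 0.837 × (1.960/0.035)² = 427.85 — call this n₀.
Finite-population correction with N = 2,468: n = n₀ / (1 + (n₀−1)/N) = 427.85 / 1.173 = 364.75
Round up: n = 365.

365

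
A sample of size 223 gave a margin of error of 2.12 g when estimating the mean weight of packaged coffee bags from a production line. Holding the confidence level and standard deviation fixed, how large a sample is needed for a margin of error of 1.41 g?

Margin of error scales as 1/√n, so n₂ = n₁·(E₁/E₂)².
n₂ = 223 × (2.12/1.41)² = 223 × 2.261 = 504.20
Round up: n₂ = 505.

505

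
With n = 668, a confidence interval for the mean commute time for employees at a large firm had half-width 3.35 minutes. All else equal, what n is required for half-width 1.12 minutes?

Margin of error scales as 1/√n, so n₂ = n₁·(E₁/E₂)².
n₂ = 668 × (3.35/1.12)² = 668 × 8.947 = 5976.60
Round up: n₂ = 5977.

5977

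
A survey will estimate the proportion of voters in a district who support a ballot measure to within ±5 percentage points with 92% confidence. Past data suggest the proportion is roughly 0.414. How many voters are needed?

298

For a proportion with margin E = 0.05 at 92% confidence, z = 1.751.
n = p̂(1−p̂)(z/E)² = 0.414 × 0.586 × (1.751/0.05)² = 297.53
Round up: n = 298.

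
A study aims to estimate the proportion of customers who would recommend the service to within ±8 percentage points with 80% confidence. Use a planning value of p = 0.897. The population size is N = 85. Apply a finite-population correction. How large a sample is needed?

For a proportion with margin E = 0.08 at 80% confidence, z = 1.282.
n = p̂(1−p̂)(z/E)² = 0.897 × 0.103 × (1.282/0.08)² = 23.73 — call this n₀.
Finite-population correction with N = 85: n = n₀ / (1 + (n₀−1)/N) = 23.73 / 1.267 = 18.73
Round up: n = 19.

19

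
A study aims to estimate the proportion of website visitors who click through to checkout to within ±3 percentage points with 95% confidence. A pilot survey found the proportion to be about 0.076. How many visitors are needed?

For a proportion with margin E = 0.03 at 95% confidence, z = 1.960.
n = p̂(1−p̂)(z/E)² = 0.076 × 0.924 × (1.960/0.03)² = 299.75
Round up: n = 300.

300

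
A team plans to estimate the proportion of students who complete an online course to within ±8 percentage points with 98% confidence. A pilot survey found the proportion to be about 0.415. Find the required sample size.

For a proportion with margin E = 0.08 at 98% confidence, z = 2.326.
n = p̂(1−p̂)(z/E)² = 0.415 × 0.585 × (2.326/0.08)² = 205.23
Round up: n = 206.

n = 206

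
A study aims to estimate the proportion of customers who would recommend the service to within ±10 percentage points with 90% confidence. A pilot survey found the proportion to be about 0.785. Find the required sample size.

n = 46

For a proportion with margin E = 0.1 at 90% confidence, z = 1.645.
n = p̂(1−p̂)(z/E)² = 0.785 × 0.215 × (1.645/0.1)² = 45.67
Round up: n = 46.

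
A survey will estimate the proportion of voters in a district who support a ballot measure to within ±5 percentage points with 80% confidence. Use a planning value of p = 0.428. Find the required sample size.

161

For a proportion with margin E = 0.05 at 80% confidence, z = 1.282.
n = p̂(1−p̂)(z/E)² = 0.428 × 0.572 × (1.282/0.05)² = 160.94
Round up: n = 161.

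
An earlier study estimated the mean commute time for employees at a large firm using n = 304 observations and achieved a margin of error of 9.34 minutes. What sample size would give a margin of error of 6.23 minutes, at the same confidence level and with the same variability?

Margin of error scales as 1/√n, so n₂ = n₁·(E₁/E₂)².
n₂ = 304 × (9.34/6.23)² = 304 × 2.248 = 683.39
Round up: n₂ = 684.

n = 684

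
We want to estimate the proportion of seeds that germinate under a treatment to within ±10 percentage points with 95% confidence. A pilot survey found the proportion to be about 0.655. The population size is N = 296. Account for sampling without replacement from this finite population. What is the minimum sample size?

68

For a proportion with margin E = 0.1 at 95% confidence, z = 1.960.
n = p̂(1−p̂)(z/E)² = 0.655 × 0.345 × (1.960/0.1)² = 86.81 — call this n₀.
Finite-population correction with N = 296: n = n₀ / (1 + (n₀−1)/N) = 86.81 / 1.29 = 67.29
Round up: n = 68.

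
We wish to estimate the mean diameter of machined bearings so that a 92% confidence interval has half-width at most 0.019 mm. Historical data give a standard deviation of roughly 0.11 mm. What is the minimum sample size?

For a mean, the margin of error is E = z·σ/√n, so n = (zσ/E)².
At 92% confidence, z = 1.751.
n = (1.751 × 0.11 / 0.019)² = 102.77
Round up: n = 103.

103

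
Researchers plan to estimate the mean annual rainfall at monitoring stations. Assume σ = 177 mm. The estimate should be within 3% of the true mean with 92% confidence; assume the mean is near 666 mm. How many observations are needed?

241

For a mean, the margin of error is E = z·σ/√n, so n = (zσ/E)².
At 92% confidence, z = 1.751.
E = 3% of 666 = 19.98 mm.
n = (1.751 × 177 / 19.98)² = 240.62
Round up: n = 241.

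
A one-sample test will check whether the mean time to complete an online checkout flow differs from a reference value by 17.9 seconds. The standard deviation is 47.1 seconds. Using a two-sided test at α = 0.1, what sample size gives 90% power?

For a one-sample z-test, n = ((z_{α/2} + z_β)·σ/δ)².
z_{α/2} = 1.645 (two-sided α = 0.1); z_β = 1.282 (power 90% → β = 0.1).
n = (2.927 × 47.1 / 17.9)² = 59.32
Round up: n = 60.

60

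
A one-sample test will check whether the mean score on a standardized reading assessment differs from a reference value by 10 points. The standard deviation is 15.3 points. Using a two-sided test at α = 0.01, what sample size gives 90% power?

35

For a one-sample z-test, n = ((z_{α/2} + z_β)·σ/δ)².
z_{α/2} = 2.576 (two-sided α = 0.01); z_β = 1.282 (power 90% → β = 0.1).
n = (3.858 × 15.3 / 10)² = 34.84
Round up: n = 35.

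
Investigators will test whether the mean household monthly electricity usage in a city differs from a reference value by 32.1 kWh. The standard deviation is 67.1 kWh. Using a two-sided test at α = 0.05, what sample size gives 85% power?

For a one-sample z-test, n = ((z_{α/2} + z_β)·σ/δ)².
z_{α/2} = 1.960 (two-sided α = 0.05); z_β = 1.036 (power 85% → β = 0.15).
n = (2.996 × 67.1 / 32.1)² = 39.22
Round up: n = 40.

40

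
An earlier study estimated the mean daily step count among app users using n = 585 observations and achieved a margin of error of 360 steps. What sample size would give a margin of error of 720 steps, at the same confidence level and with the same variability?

Margin of error scales as 1/√n, so n₂ = n₁·(E₁/E₂)².
n₂ = 585 × (360/720)² = 585 × 0.25 = 146.25
Round up: n₂ = 147.

147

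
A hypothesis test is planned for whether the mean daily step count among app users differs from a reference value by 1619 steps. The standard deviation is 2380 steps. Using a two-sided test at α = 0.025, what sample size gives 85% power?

For a one-sample z-test, n = ((z_{α/2} + z_β)·σ/δ)².
z_{α/2} = 2.241 (two-sided α = 0.025); z_β = 1.036 (power 85% → β = 0.15).
n = (3.277 × 2380 / 1619)² = 23.21
Round up: n = 24.

24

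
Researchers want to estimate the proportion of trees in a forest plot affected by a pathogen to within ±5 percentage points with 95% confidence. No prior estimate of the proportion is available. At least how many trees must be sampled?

385

For a proportion with margin E = 0.05 at 95% confidence, z = 1.960.
With no prior estimate, use p = 0.5, which maximizes p(1−p) at 0.25.
n = 0.25 × (z/E)² = 0.25 × (1.960/0.05)² = 384.16
Round up: n = 385.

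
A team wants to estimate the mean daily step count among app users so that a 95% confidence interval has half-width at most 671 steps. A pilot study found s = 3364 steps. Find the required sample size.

97

For a mean, the margin of error is E = z·σ/√n, so n = (zσ/E)².
At 95% confidence, z = 1.960.
n = (1.960 × 3364 / 671)² = 96.56
Round up: n = 97.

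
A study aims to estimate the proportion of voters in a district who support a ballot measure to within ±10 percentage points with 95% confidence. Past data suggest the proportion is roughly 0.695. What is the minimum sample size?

82

For a proportion with margin E = 0.1 at 95% confidence, z = 1.960.
n = p̂(1−p̂)(z/E)² = 0.695 × 0.305 × (1.960/0.1)² = 81.43
Round up: n = 82.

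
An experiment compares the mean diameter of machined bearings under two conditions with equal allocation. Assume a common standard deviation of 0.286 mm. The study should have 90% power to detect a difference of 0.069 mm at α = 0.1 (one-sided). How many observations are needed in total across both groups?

452 total

For two equal groups, n per group = 2·((z_α + z_β)·σ/δ)².
z_α = 1.282; z_β = 1.282 (power 90%).
n = 2 × (2.564 × 0.286 / 0.069)² = 2 × 112.95 = 225.90
Round up: n = 226 per group.
Total across both groups: 2 × 226 = 452.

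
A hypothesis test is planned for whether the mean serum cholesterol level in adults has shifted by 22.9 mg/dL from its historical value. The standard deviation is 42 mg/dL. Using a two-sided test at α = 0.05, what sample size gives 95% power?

44

For a one-sample z-test, n = ((z_{α/2} + z_β)·σ/δ)².
z_{α/2} = 1.960 (two-sided α = 0.05); z_β = 1.645 (power 95% → β = 0.05).
n = (3.605 × 42 / 22.9)² = 43.72
Round up: n = 44.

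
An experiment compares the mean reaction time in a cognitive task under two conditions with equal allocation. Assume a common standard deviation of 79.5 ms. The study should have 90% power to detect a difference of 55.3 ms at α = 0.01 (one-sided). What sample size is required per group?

54 per group

For two equal groups, n per group = 2·((z_α + z_β)·σ/δ)².
z_α = 2.326; z_β = 1.282 (power 90%).
n = 2 × (3.608 × 79.5 / 55.3)² = 2 × 26.90 = 53.80
Round up: n = 54 per group.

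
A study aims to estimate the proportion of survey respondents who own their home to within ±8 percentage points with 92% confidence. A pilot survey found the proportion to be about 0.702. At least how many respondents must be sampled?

n = 101

For a proportion with margin E = 0.08 at 92% confidence, z = 1.751.
n = p̂(1−p̂)(z/E)² = 0.702 × 0.298 × (1.751/0.08)² = 100.22
Round up: n = 101.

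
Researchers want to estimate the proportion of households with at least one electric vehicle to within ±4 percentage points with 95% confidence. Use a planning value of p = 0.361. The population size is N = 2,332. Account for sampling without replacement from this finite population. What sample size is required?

For a proportion with margin E = 0.04 at 95% confidence, z = 1.960.
n = p̂(1−p̂)(z/E)² = 0.361 × 0.639 × (1.960/0.04)² = 553.86 — call this n₀.
Finite-population correction with N = 2,332: n = n₀ / (1 + (n₀−1)/N) = 553.86 / 1.237 = 447.74
Round up: n = 448.

448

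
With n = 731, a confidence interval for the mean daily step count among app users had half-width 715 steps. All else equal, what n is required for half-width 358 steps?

Margin of error scales as 1/√n, so n₂ = n₁·(E₁/E₂)².
n₂ = 731 × (715/358)² = 731 × 3.989 = 2915.96
Round up: n₂ = 2916.

2916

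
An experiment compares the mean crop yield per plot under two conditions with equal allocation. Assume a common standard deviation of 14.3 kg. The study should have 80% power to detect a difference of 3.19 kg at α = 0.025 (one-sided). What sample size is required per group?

316 per group

For two equal groups, n per group = 2·((z_α + z_β)·σ/δ)².
z_α = 1.960; z_β = 0.842 (power 80%).
n = 2 × (2.802 × 14.3 / 3.19)² = 2 × 157.77 = 315.54
Round up: n = 316 per group.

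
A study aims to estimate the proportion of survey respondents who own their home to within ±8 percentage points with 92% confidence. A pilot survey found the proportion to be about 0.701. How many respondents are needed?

For a proportion with margin E = 0.08 at 92% confidence, z = 1.751.
n = p̂(1−p̂)(z/E)² = 0.701 × 0.299 × (1.751/0.08)² = 100.41
Round up: n = 101.

n = 101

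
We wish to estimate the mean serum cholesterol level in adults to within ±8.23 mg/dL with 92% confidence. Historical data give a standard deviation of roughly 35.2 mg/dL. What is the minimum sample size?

57

For a mean, the margin of error is E = z·σ/√n, so n = (zσ/E)².
At 92% confidence, z = 1.751.
n = (1.751 × 35.2 / 8.23)² = 56.09
Round up: n = 57.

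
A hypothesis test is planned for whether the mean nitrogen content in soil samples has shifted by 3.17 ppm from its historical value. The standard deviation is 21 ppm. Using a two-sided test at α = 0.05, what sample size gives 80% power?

For a one-sample z-test, n = ((z_{α/2} + z_β)·σ/δ)².
z_{α/2} = 1.960 (two-sided α = 0.05); z_β = 0.842 (power 80% → β = 0.2).
n = (2.802 × 21 / 3.17)² = 344.55
Round up: n = 345.

345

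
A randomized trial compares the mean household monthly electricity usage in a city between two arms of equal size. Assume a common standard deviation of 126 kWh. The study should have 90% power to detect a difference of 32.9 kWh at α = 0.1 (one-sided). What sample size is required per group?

193 per group

For two equal groups, n per group = 2·((z_α + z_β)·σ/δ)².
z_α = 1.282; z_β = 1.282 (power 90%).
n = 2 × (2.564 × 126 / 32.9)² = 2 × 96.42 = 192.84
Round up: n = 193 per group.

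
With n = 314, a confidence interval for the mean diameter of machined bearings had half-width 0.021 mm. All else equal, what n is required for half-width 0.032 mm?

Margin of error scales as 1/√n, so n₂ = n₁·(E₁/E₂)².
n₂ = 314 × (0.021/0.032)² = 314 × 0.4307 = 135.24
Round up: n₂ = 136.

136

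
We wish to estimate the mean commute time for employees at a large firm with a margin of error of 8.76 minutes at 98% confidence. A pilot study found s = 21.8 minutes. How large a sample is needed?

For a mean, the margin of error is E = z·σ/√n, so n = (zσ/E)².
At 98% confidence, z = 2.326.
n = (2.326 × 21.8 / 8.76)² = 33.51
Round up: n = 34.

n = 34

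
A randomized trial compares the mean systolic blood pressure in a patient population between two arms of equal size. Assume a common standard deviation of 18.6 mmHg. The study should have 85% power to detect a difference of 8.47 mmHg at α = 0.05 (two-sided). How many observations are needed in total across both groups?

For two equal groups, n per group = 2·((z_{α/2} + z_β)·σ/δ)².
z_{α/2} = 1.960; z_β = 1.036 (power 85%).
n = 2 × (2.996 × 18.6 / 8.47)² = 2 × 43.29 = 86.58
Round up: n = 87 per group.
Total across both groups: 2 × 87 = 174.

174 total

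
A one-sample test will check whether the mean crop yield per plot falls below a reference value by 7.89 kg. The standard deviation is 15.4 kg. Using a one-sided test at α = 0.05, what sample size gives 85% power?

For a one-sample z-test, n = ((z_α + z_β)·σ/δ)².
z_α = 1.645 (one-sided α = 0.05); z_β = 1.036 (power 85% → β = 0.15).
n = (2.681 × 15.4 / 7.89)² = 27.38
Round up: n = 28.

n = 28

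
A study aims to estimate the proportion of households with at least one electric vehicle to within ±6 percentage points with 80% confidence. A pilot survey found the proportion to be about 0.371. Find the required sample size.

107

For a proportion with margin E = 0.06 at 80% confidence, z = 1.282.
n = p̂(1−p̂)(z/E)² = 0.371 × 0.629 × (1.282/0.06)² = 106.54
Round up: n = 107.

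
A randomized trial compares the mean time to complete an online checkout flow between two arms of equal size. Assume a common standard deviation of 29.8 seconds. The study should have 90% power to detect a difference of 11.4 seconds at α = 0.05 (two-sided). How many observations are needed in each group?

For two equal groups, n per group = 2·((z_{α/2} + z_β)·σ/δ)².
z_{α/2} = 1.960; z_β = 1.282 (power 90%).
n = 2 × (3.242 × 29.8 / 11.4)² = 2 × 71.82 = 143.64
Round up: n = 144 per group.

144 per group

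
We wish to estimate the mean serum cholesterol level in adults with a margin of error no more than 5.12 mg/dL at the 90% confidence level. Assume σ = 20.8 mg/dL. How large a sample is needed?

For a mean, the margin of error is E = z·σ/√n, so n = (zσ/E)².
At 90% confidence, z = 1.645.
n = (1.645 × 20.8 / 5.12)² = 44.66
Round up: n = 45.

45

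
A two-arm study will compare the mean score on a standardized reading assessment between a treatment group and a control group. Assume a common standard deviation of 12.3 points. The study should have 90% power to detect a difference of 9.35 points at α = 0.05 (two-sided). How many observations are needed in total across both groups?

For two equal groups, n per group = 2·((z_{α/2} + z_β)·σ/δ)².
z_{α/2} = 1.960; z_β = 1.282 (power 90%).
n = 2 × (3.242 × 12.3 / 9.35)² = 2 × 18.19 = 36.38
Round up: n = 37 per group.
Total across both groups: 2 × 37 = 74.

74 total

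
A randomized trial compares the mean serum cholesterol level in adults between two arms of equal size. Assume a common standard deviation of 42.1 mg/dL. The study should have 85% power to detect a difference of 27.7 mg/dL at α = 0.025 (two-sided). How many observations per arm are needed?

For two equal groups, n per group = 2·((z_{α/2} + z_β)·σ/δ)².
z_{α/2} = 2.241; z_β = 1.036 (power 85%).
n = 2 × (3.277 × 42.1 / 27.7)² = 2 × 24.81 = 49.62
Round up: n = 50 per group.

50 per group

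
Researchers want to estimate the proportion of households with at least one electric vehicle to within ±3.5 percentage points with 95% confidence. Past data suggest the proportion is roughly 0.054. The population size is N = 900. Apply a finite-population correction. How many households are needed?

n = 137

For a proportion with margin E = 0.035 at 95% confidence, z = 1.960.
n = p̂(1−p̂)(z/E)² = 0.054 × 0.946 × (1.960/0.035)² = 160.20 — call this n₀.
Finite-population correction with N = 900: n = n₀ / (1 + (n₀−1)/N) = 160.20 / 1.177 = 136.11
Round up: n = 137.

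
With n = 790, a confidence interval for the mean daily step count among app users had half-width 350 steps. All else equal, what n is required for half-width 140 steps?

n = 4938

Margin of error scales as 1/√n, so n₂ = n₁·(E₁/E₂)².
n₂ = 790 × (350/140)² = 790 × 6.25 = 4937.50
Round up: n₂ = 4938.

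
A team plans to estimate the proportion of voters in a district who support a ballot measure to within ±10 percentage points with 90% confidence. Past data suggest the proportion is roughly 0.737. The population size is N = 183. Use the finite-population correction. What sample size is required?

For a proportion with margin E = 0.1 at 90% confidence, z = 1.645.
n = p̂(1−p̂)(z/E)² = 0.737 × 0.263 × (1.645/0.1)² = 52.45 — call this n₀.
Finite-population correction with N = 183: n = n₀ / (1 + (n₀−1)/N) = 52.45 / 1.281 = 40.94
Round up: n = 41.

41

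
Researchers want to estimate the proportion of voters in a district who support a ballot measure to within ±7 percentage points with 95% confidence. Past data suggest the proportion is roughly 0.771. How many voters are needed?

139

For a proportion with margin E = 0.07 at 95% confidence, z = 1.960.
n = p̂(1−p̂)(z/E)² = 0.771 × 0.229 × (1.960/0.07)² = 138.42
Round up: n = 139.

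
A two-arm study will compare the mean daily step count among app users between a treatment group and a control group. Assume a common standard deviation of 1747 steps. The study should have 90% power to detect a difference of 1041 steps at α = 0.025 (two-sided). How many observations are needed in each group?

70 per group

For two equal groups, n per group = 2·((z_{α/2} + z_β)·σ/δ)².
z_{α/2} = 2.241; z_β = 1.282 (power 90%).
n = 2 × (3.523 × 1747 / 1041)² = 2 × 34.96 = 69.92
Round up: n = 70 per group.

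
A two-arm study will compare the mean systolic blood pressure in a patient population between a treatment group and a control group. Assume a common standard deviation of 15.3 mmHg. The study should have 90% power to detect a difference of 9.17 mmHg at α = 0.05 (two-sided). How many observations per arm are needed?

59 per group

For two equal groups, n per group = 2·((z_{α/2} + z_β)·σ/δ)².
z_{α/2} = 1.960; z_β = 1.282 (power 90%).
n = 2 × (3.242 × 15.3 / 9.17)² = 2 × 29.26 = 58.52
Round up: n = 59 per group.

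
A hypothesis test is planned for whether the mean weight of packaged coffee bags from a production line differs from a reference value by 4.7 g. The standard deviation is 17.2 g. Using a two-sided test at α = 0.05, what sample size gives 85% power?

For a one-sample z-test, n = ((z_{α/2} + z_β)·σ/δ)².
z_{α/2} = 1.960 (two-sided α = 0.05); z_β = 1.036 (power 85% → β = 0.15).
n = (2.996 × 17.2 / 4.7)² = 120.21
Round up: n = 121.

n = 121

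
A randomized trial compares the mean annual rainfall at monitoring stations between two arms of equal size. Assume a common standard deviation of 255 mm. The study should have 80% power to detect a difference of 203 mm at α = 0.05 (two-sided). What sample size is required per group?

25 per group

For two equal groups, n per group = 2·((z_{α/2} + z_β)·σ/δ)².
z_{α/2} = 1.960; z_β = 0.842 (power 80%).
n = 2 × (2.802 × 255 / 203)² = 2 × 12.39 = 24.78
Round up: n = 25 per group.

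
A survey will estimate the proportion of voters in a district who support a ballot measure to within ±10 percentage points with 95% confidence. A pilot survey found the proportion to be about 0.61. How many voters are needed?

For a proportion with margin E = 0.1 at 95% confidence, z = 1.960.
n = p̂(1−p̂)(z/E)² = 0.61 × 0.39 × (1.960/0.1)² = 91.39
Round up: n = 92.

92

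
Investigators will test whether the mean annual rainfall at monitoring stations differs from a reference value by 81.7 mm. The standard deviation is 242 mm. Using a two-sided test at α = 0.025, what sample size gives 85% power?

95

For a one-sample z-test, n = ((z_{α/2} + z_β)·σ/δ)².
z_{α/2} = 2.241 (two-sided α = 0.025); z_β = 1.036 (power 85% → β = 0.15).
n = (3.277 × 242 / 81.7)² = 94.22
Round up: n = 95.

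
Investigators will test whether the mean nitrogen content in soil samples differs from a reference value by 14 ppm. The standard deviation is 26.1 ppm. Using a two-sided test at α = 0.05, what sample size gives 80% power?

n = 28

For a one-sample z-test, n = ((z_{α/2} + z_β)·σ/δ)².
z_{α/2} = 1.960 (two-sided α = 0.05); z_β = 0.842 (power 80% → β = 0.2).
n = (2.802 × 26.1 / 14)² = 27.29
Round up: n = 28.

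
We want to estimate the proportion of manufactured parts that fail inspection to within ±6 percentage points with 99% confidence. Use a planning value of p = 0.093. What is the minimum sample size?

For a proportion with margin E = 0.06 at 99% confidence, z = 2.576.
n = p̂(1−p̂)(z/E)² = 0.093 × 0.907 × (2.576/0.06)² = 155.48
Round up: n = 156.

n = 156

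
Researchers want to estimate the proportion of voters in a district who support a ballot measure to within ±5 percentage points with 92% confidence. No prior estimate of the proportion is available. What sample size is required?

For a proportion with margin E = 0.05 at 92% confidence, z = 1.751.
With no prior estimate, use p = 0.5, which maximizes p(1−p) at 0.25.
n = 0.25 × (z/E)² = 0.25 × (1.751/0.05)² = 306.60
Round up: n = 307.

307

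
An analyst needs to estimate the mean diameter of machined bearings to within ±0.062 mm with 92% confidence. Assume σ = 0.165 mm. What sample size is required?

22

For a mean, the margin of error is E = z·σ/√n, so n = (zσ/E)².
At 92% confidence, z = 1.751.
n = (1.751 × 0.165 / 0.062)² = 21.71
Round up: n = 22.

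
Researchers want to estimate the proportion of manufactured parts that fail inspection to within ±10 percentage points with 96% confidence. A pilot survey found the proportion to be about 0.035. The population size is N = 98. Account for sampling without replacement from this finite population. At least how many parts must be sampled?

For a proportion with margin E = 0.1 at 96% confidence, z = 2.054.
n = p̂(1−p̂)(z/E)² = 0.035 × 0.965 × (2.054/0.1)² = 14.25 — call this n₀.
Finite-population correction with N = 98: n = n₀ / (1 + (n₀−1)/N) = 14.25 / 1.135 = 12.56
Round up: n = 13.

13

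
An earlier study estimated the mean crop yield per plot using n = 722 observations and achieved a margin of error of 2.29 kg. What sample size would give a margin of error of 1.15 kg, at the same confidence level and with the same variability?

2863

Margin of error scales as 1/√n, so n₂ = n₁·(E₁/E₂)².
n₂ = 722 × (2.29/1.15)² = 722 × 3.965 = 2862.73
Round up: n₂ = 2863.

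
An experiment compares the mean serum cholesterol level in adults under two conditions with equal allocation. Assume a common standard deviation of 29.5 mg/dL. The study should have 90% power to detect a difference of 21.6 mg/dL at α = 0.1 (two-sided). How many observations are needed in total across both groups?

64 total

For two equal groups, n per group = 2·((z_{α/2} + z_β)·σ/δ)².
z_{α/2} = 1.645; z_β = 1.282 (power 90%).
n = 2 × (2.927 × 29.5 / 21.6)² = 2 × 15.98 = 31.96
Round up: n = 32 per group.
Total across both groups: 2 × 32 = 64.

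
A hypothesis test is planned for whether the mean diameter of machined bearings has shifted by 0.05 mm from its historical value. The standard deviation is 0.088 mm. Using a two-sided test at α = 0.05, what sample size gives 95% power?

For a one-sample z-test, n = ((z_{α/2} + z_β)·σ/δ)².
z_{α/2} = 1.960 (two-sided α = 0.05); z_β = 1.645 (power 95% → β = 0.05).
n = (3.605 × 0.088 / 0.05)² = 40.26
Round up: n = 41.

41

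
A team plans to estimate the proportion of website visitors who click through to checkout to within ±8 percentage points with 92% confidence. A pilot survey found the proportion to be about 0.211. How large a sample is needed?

n = 80

For a proportion with margin E = 0.08 at 92% confidence, z = 1.751.
n = p̂(1−p̂)(z/E)² = 0.211 × 0.789 × (1.751/0.08)² = 79.75
Round up: n = 80.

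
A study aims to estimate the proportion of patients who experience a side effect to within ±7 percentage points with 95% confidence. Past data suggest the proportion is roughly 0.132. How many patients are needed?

For a proportion with margin E = 0.07 at 95% confidence, z = 1.960.
n = p̂(1−p̂)(z/E)² = 0.132 × 0.868 × (1.960/0.07)² = 89.83
Round up: n = 90.

n = 90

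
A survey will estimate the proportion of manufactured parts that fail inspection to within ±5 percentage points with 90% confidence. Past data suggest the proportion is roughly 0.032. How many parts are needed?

n = 34

For a proportion with margin E = 0.05 at 90% confidence, z = 1.645.
n = p̂(1−p̂)(z/E)² = 0.032 × 0.968 × (1.645/0.05)² = 33.53
Round up: n = 34.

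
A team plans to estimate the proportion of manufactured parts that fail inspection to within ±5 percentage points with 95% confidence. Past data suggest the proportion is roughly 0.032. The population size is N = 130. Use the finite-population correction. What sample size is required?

For a proportion with margin E = 0.05 at 95% confidence, z = 1.960.
n = p̂(1−p̂)(z/E)² = 0.032 × 0.968 × (1.960/0.05)² = 47.60 — call this n₀.
Finite-population correction with N = 130: n = n₀ / (1 + (n₀−1)/N) = 47.60 / 1.358 = 35.05
Round up: n = 36.

n = 36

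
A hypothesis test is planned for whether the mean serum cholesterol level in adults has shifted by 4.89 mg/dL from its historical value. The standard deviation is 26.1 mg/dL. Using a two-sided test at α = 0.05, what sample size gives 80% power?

For a one-sample z-test, n = ((z_{α/2} + z_β)·σ/δ)².
z_{α/2} = 1.960 (two-sided α = 0.05); z_β = 0.842 (power 80% → β = 0.2).
n = (2.802 × 26.1 / 4.89)² = 223.67
Round up: n = 224.

n = 224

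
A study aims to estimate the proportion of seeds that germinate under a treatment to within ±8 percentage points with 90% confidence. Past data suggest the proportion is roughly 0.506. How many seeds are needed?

106

For a proportion with margin E = 0.08 at 90% confidence, z = 1.645.
n = p̂(1−p̂)(z/E)² = 0.506 × 0.494 × (1.645/0.08)² = 105.69
Round up: n = 106.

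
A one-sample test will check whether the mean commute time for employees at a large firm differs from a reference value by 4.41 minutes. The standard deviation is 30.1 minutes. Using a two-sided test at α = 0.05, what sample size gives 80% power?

n = 366

For a one-sample z-test, n = ((z_{α/2} + z_β)·σ/δ)².
z_{α/2} = 1.960 (two-sided α = 0.05); z_β = 0.842 (power 80% → β = 0.2).
n = (2.802 × 30.1 / 4.41)² = 365.76
Round up: n = 366.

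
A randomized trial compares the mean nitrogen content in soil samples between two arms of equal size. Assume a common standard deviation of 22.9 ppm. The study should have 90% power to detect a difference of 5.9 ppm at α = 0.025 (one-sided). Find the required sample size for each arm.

For two equal groups, n per group = 2·((z_α + z_β)·σ/δ)².
z_α = 1.960; z_β = 1.282 (power 90%).
n = 2 × (3.242 × 22.9 / 5.9)² = 2 × 158.34 = 316.68
Round up: n = 317 per group.

317 per group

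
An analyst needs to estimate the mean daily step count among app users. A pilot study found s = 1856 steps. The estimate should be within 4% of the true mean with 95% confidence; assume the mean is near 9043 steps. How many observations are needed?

For a mean, the margin of error is E = z·σ/√n, so n = (zσ/E)².
At 95% confidence, z = 1.960.
E = 4% of 9043 = 361.7 steps.
n = (1.960 × 1856 / 361.7)² = 101.14
Round up: n = 102.

n = 102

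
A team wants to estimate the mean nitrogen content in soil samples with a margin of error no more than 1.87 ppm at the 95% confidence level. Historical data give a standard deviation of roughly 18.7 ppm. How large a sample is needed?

For a mean, the margin of error is E = z·σ/√n, so n = (zσ/E)².
At 95% confidence, z = 1.960.
n = (1.960 × 18.7 / 1.87)² = 384.16
Round up: n = 385.

385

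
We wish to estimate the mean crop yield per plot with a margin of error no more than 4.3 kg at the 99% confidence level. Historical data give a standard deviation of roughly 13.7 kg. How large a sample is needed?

For a mean, the margin of error is E = z·σ/√n, so n = (zσ/E)².
At 99% confidence, z = 2.576.
n = (2.576 × 13.7 / 4.3)² = 67.36
Round up: n = 68.

68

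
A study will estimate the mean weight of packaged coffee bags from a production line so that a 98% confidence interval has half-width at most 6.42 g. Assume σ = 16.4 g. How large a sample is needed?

For a mean, the margin of error is E = z·σ/√n, so n = (zσ/E)².
At 98% confidence, z = 2.326.
n = (2.326 × 16.4 / 6.42)² = 35.31
Round up: n = 36.

n = 36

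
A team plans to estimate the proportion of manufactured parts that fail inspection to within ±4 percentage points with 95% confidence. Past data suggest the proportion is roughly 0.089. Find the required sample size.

For a proportion with margin E = 0.04 at 95% confidence, z = 1.960.
n = p̂(1−p̂)(z/E)² = 0.089 × 0.911 × (1.960/0.04)² = 194.67
Round up: n = 195.

195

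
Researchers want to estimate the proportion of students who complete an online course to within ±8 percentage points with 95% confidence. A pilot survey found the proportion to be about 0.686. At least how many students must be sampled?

For a proportion with margin E = 0.08 at 95% confidence, z = 1.960.
n = p̂(1−p̂)(z/E)² = 0.686 × 0.314 × (1.960/0.08)² = 129.30
Round up: n = 130.

n = 130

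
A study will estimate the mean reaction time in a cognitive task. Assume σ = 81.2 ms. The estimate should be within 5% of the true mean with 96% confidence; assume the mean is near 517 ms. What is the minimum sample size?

42

For a mean, the margin of error is E = z·σ/√n, so n = (zσ/E)².
At 96% confidence, z = 2.054.
E = 5% of 517 = 25.85 ms.
n = (2.054 × 81.2 / 25.85)² = 41.63
Round up: n = 42.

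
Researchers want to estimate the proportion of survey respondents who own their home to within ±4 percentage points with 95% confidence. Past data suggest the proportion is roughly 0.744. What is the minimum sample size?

458

For a proportion with margin E = 0.04 at 95% confidence, z = 1.960.
n = p̂(1−p̂)(z/E)² = 0.744 × 0.256 × (1.960/0.04)² = 457.30
Round up: n = 458.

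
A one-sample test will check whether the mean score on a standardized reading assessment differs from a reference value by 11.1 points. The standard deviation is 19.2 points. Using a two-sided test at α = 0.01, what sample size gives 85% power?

n = 40

For a one-sample z-test, n = ((z_{α/2} + z_β)·σ/δ)².
z_{α/2} = 2.576 (two-sided α = 0.01); z_β = 1.036 (power 85% → β = 0.15).
n = (3.612 × 19.2 / 11.1)² = 39.03
Round up: n = 40.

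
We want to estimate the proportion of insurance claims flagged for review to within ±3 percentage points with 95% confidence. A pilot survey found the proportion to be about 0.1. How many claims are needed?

n = 385

For a proportion with margin E = 0.03 at 95% confidence, z = 1.960.
n = p̂(1−p̂)(z/E)² = 0.1 × 0.9 × (1.960/0.03)² = 384.16
Round up: n = 385.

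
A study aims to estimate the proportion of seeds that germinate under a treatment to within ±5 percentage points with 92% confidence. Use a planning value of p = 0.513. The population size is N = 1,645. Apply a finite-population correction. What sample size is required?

259

For a proportion with margin E = 0.05 at 92% confidence, z = 1.751.
n = p̂(1−p̂)(z/E)² = 0.513 × 0.487 × (1.751/0.05)² = 306.39 — call this n₀.
Finite-population correction with N = 1,645: n = n₀ / (1 + (n₀−1)/N) = 306.39 / 1.186 = 258.34
Round up: n = 259.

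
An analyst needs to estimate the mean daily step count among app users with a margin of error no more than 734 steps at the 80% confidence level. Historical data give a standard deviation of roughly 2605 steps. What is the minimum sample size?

For a mean, the margin of error is E = z·σ/√n, so n = (zσ/E)².
At 80% confidence, z = 1.282.
n = (1.282 × 2605 / 734)² = 20.70
Round up: n = 21.

21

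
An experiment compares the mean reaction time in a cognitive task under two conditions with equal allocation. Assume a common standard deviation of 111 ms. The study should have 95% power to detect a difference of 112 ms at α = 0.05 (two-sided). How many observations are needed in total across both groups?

52 total

For two equal groups, n per group = 2·((z_{α/2} + z_β)·σ/δ)².
z_{α/2} = 1.960; z_β = 1.645 (power 95%).
n = 2 × (3.605 × 111 / 112)² = 2 × 12.76 = 25.52
Round up: n = 26 per group.
Total across both groups: 2 × 26 = 52.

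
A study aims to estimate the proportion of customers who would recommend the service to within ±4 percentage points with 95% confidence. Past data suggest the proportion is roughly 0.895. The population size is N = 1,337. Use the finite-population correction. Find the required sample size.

For a proportion with margin E = 0.04 at 95% confidence, z = 1.960.
n = p̂(1−p̂)(z/E)² = 0.895 × 0.105 × (1.960/0.04)² = 225.63 — call this n₀.
Finite-population correction with N = 1,337: n = n₀ / (1 + (n₀−1)/N) = 225.63 / 1.168 = 193.18
Round up: n = 194.

194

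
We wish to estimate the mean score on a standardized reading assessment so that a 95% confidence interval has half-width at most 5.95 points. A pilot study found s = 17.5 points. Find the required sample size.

For a mean, the margin of error is E = z·σ/√n, so n = (zσ/E)².
At 95% confidence, z = 1.960.
n = (1.960 × 17.5 / 5.95)² = 33.23
Round up: n = 34.

34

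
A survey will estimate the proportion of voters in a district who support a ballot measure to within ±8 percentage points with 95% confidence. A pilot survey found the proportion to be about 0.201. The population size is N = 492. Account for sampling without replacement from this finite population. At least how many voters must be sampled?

For a proportion with margin E = 0.08 at 95% confidence, z = 1.960.
n = p̂(1−p̂)(z/E)² = 0.201 × 0.799 × (1.960/0.08)² = 96.40 — call this n₀.
Finite-population correction with N = 492: n = n₀ / (1 + (n₀−1)/N) = 96.40 / 1.194 = 80.74
Round up: n = 81.

n = 81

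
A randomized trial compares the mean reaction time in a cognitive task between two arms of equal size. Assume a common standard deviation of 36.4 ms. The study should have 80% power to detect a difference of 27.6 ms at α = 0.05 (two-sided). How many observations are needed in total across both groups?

56 total

For two equal groups, n per group = 2·((z_{α/2} + z_β)·σ/δ)².
z_{α/2} = 1.960; z_β = 0.842 (power 80%).
n = 2 × (2.802 × 36.4 / 27.6)² = 2 × 13.66 = 27.32
Round up: n = 28 per group.
Total across both groups: 2 × 28 = 56.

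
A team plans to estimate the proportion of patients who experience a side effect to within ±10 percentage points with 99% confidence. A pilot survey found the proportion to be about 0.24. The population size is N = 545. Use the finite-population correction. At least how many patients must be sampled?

For a proportion with margin E = 0.1 at 99% confidence, z = 2.576.
n = p̂(1−p̂)(z/E)² = 0.24 × 0.76 × (2.576/0.1)² = 121.04 — call this n₀.
Finite-population correction with N = 545: n = n₀ / (1 + (n₀−1)/N) = 121.04 / 1.22 = 99.21
Round up: n = 100.

100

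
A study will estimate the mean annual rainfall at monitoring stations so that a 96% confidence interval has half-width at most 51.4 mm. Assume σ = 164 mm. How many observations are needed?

43

For a mean, the margin of error is E = z·σ/√n, so n = (zσ/E)².
At 96% confidence, z = 2.054.
n = (2.054 × 164 / 51.4)² = 42.95
Round up: n = 43.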